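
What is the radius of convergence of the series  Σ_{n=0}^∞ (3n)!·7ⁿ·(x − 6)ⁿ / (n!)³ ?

R = 1/189

Apply the ratio test: |a_{n+1}| / |a_n| = (3n+1)·(3n+2)·(3n+3)/(n+1)³ · 7, which tends to 189 as n → ∞.
Hence the series converges for |x − 6| < 1/(189) = 1/189, so the radius of convergence is 1/189.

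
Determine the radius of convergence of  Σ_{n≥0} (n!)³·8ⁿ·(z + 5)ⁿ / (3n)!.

R = 27/8

Apply the ratio test: |a_{n+1}| / |a_n| = (n+1)³/[(3n+1)·(3n+2)·(3n+3)] · 8, which tends to 8/27 as n → ∞.
Thus R = 1/(8/27) = 27/8.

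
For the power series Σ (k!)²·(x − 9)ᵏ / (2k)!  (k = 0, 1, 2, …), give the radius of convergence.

R = 4

The ratio of consecutive coefficients is (k+1)²/[(2k+1)·(2k+2)] → 1/4.
The series converges when 1/4 · |x − 9| < 1, giving R = 4.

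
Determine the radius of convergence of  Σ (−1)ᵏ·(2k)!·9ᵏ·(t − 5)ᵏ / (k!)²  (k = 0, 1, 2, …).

R = 1/36

The ratio of consecutive coefficients is (2k+1)·(2k+2)/(k+1)² · 9 → 36.
Hence the series converges for |t − 5| < 1/(36) = 1/36, so the radius of convergence is 1/36.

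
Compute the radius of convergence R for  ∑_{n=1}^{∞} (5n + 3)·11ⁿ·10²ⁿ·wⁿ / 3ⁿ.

By the ratio test, |a_{n+1}/a_n| = [(5(n+1) + 3)/(5n + 3)] · 11·100/3 → 1100/3.
Thus R = 1/(1100/3) = 3/1100.

R = 3/1100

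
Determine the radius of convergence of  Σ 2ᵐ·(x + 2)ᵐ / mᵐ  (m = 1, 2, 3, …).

Applying the root test, |a_m|^(1/m) = 2/m → 0.
The limit is 0 for every x, so R = ∞.

R = ∞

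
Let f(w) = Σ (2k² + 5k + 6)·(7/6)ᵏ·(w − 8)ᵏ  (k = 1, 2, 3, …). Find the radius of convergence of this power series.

R = 6/7

The ratio of consecutive coefficients is [(2(k+1)² + 5(k+1) + 6)/(2k² + 5k + 6)] · 7/6 → 7/6.
Hence the series converges for |w − 8| < 1/(7/6) = 6/7, so the radius of convergence is 6/7.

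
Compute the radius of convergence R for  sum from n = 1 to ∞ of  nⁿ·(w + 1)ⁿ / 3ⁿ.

R = 0

Applying the root test, |a_n|^(1/n) = n/3 → ∞.
Since the n-th root of |a_n| is unbounded, the series converges only at w = -1; R = 0.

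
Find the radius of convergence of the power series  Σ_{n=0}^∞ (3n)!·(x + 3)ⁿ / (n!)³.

R = 1/27

The ratio of consecutive coefficients is (3n+1)·(3n+2)·(3n+3)/(n+1)³ → 27.
Thus R = 1/(27) = 1/27.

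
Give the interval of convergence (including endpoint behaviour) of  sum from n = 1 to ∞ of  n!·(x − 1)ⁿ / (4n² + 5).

{1}

Apply the ratio test: |a_{n+1}| / |a_n| = (n+1) · (4n² + 5)/(4(n+1)² + 5), which tends to ∞ as n → ∞.
Since the ratio → ∞, the series diverges for every x ≠ 1, and R = 0.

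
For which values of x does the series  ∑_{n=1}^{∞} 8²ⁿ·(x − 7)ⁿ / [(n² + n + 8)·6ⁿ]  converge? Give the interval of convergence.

[221/32, 227/32]

Ratio test: |a_{n+1}/a_n| = [(n² + n + 8)/((n+1)² + (n+1) + 8)] · 64/6 → 32/3 as n → ∞.
Hence the series converges for |x − 7| < 1/(32/3) = 3/32, so the radius of convergence is 3/32.
Endpoint x = 227/32: the series is dominated by a constant times Σ 1/n², which converges (p = 2 > 1).
At x = 221/32: absolute convergence follows by limit comparison with Σ 1/n².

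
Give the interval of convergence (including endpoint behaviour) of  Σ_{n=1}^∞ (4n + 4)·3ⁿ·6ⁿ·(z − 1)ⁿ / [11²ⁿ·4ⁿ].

(-233/9, 251/9)

Ratio test: |a_{n+1}/a_n| = [(4(n+1) + 4)/(4n + 4)] · 3·6/(121·4) → 9/242 as n → ∞.
Thus R = 1/(9/242) = 242/9.
Endpoint z = 251/9: the n-th term does not approach 0; divergence by the term test.
At z = -233/9: the n-th term does not approach 0; divergence by the term test.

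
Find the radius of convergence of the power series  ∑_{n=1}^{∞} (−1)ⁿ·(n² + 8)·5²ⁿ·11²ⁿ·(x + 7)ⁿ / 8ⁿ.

R = 8/3025

Ratio test: |a_{n+1}/a_n| = [((n+1)² + 8)/(n² + 8)] · 25·121/8 → 3025/8 as n → ∞.
Hence the series converges for |x + 7| < 1/(3025/8) = 8/3025, so the radius of convergence is 8/3025.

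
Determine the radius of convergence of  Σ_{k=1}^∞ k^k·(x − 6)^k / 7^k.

R = 0

Applying the root test, |a_k|^(1/k) = k/7 → ∞.
The root grows without bound, so R = 0 (convergence only at x = 6).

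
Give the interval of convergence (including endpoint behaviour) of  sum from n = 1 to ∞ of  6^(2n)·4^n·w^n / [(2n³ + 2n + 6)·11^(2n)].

By the ratio test, |a_{n+1}/a_n| = [(2n³ + 2n + 6)/(2(n+1)³ + 2(n+1) + 6)] · 36·4/121 → 144/121.
Hence the series converges for |w| < 1/(144/121) = 121/144, so the radius of convergence is 121/144.
Check w = 121/144: the terms are on the order of 1/n³, so the series converges absolutely by comparison with the p-series (p = 3 > 1).
Check w = -121/144: absolute convergence follows by limit comparison with Σ 1/n³.

[-121/144, 121/144]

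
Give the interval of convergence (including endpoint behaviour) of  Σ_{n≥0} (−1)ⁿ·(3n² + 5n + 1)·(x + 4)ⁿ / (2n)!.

(−∞, ∞)

By the ratio test, |a_{n+1}/a_n| = (3(n+1)² + 5(n+1) + 1)/(3n² + 5n + 1) · 1/[(2n+1)·(2n+2)] → 0.
The limit is 0, so the series converges for all x; R = ∞.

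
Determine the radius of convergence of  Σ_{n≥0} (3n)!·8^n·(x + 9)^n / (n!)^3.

The ratio of consecutive coefficients is (3n+1)·(3n+2)·(3n+3)/(n+1)³ · 8 → 216.
Convergence for |x + 9| · 216 < 1, i.e. |x + 9| < 1/216. So R = 1/216.

R = 1/216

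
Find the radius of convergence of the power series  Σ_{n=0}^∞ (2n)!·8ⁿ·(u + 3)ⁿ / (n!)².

R = 1/32

By the ratio test, |a_{n+1}/a_n| = (2n+1)·(2n+2)/(n+1)² · 8 → 32.
Thus R = 1/(32) = 1/32.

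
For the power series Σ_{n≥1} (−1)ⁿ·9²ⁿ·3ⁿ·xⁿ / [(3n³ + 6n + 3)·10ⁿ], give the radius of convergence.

The ratio of consecutive coefficients is [(3n³ + 6n + 3)/(3(n+1)³ + 6(n+1) + 3)] · 81·3/10 → 243/10.
Convergence for |x| · 243/10 < 1, i.e. |x| < 10/243. So R = 10/243.

R = 10/243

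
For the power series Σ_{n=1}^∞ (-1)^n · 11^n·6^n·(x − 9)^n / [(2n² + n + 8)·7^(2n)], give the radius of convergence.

R = 49/66

The ratio of consecutive coefficients is [(2n² + n + 8)/(2(n+1)² + (n+1) + 8)] · 11·6/49 → 66/49.
Convergence for |x − 9| · 66/49 < 1, i.e. |x − 9| < 49/66. So R = 49/66.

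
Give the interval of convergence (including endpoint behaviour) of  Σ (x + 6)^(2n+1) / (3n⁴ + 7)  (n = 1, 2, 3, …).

[-7, -5]

By the ratio test, |a_{n+1}/a_n| = (3n⁴ + 7)/(3(n+1)⁴ + 7) → 1.
Successive powers of (x + 6) differ by 2, so the series converges when |x + 6|² · 1 < 1, i.e. |x + 6| < √(1) = 1. So R = 1.
Endpoint x = -5: the terms are on the order of 1/n⁴, so the series converges absolutely by comparison with the p-series (p = 4 > 1).
Endpoint x = -7: the series is dominated by a constant times Σ 1/n⁴, which converges (p = 4 > 1).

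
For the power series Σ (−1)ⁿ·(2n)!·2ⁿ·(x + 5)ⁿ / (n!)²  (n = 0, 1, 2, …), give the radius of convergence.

Apply the ratio test: |a_{n+1}| / |a_n| = (2n+1)·(2n+2)/(n+1)² · 2, which tends to 8 as n → ∞.
Convergence for |x + 5| · 8 < 1, i.e. |x + 5| < 1/8. So R = 1/8.

R = 1/8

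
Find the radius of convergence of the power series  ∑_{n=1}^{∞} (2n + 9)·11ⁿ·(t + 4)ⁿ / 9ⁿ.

R = 9/11

The ratio of consecutive coefficients is [(2(n+1) + 9)/(2n + 9)] · 11/9 → 11/9.
Convergence for |t + 4| · 11/9 < 1, i.e. |t + 4| < 9/11. So R = 9/11.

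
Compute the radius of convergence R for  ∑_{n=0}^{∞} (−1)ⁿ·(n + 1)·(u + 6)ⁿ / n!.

Ratio test: |a_{n+1}/a_n| = ((n+1) + 1)/(n + 1) · 1/(n+1) → 0 as n → ∞.
The limit is 0, so the series converges for all u; R = ∞.

R = ∞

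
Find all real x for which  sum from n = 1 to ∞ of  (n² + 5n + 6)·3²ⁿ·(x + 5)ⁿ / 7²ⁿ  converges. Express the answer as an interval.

(-94/9, 4/9)

Ratio test: |a_{n+1}/a_n| = [((n+1)² + 5(n+1) + 6)/(n² + 5n + 6)] · 9/49 → 9/49 as n → ∞.
Thus R = 1/(9/49) = 49/9.
Check x = 4/9: the terms do not tend to 0, so the series diverges.
When x = -94/9, the n-th term does not approach 0; divergence by the term test.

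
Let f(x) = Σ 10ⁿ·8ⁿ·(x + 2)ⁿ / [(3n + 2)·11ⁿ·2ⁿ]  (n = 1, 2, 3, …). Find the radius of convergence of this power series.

R = 11/40

Ratio test: |a_{n+1}/a_n| = [(3n + 2)/(3(n+1) + 2)] · 10·8/(11·2) → 40/11 as n → ∞.
Thus R = 1/(40/11) = 11/40.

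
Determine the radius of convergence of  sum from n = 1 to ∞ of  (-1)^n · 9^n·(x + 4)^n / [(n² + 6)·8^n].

By the ratio test, |a_{n+1}/a_n| = [(n² + 6)/((n+1)² + 6)] · 9/8 → 9/8.
Convergence for |x + 4| · 9/8 < 1, i.e. |x + 4| < 8/9. So R = 8/9.

R = 8/9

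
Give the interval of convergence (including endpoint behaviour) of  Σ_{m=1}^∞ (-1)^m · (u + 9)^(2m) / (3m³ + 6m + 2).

Apply the ratio test: |a_{m+1}| / |a_m| = (3m³ + 6m + 2)/(3(m+1)³ + 6(m+1) + 2), which tends to 1 as m → ∞.
Since the exponent of (u + 9) increases by 2 each term, convergence requires |u + 9|² < 1, hence R = 1.
Endpoint u = -8: absolute convergence follows by limit comparison with Σ 1/m³.
Endpoint u = -10: the series is dominated by a constant times Σ 1/m³, which converges (p = 3 > 1).

[-10, -8]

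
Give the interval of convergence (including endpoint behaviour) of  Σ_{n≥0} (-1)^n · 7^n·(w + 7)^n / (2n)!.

(−∞, ∞)

By the ratio test, |a_{n+1}/a_n| = 7 · 1/[(2n+1)·(2n+2)] → 0.
Since the limit is 0 < 1 for every w, the series converges on all of ℝ and R = ∞.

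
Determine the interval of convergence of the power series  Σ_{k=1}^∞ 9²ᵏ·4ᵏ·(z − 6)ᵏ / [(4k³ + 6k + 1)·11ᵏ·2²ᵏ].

[475/81, 497/81]

Ratio test: |a_{k+1}/a_k| = [(4k³ + 6k + 1)/(4(k+1)³ + 6(k+1) + 1)] · 81·4/(11·4) → 81/11 as k → ∞.
Convergence for |z − 6| · 81/11 < 1, i.e. |z − 6| < 11/81. So R = 11/81.
When z = 497/81, the series is dominated by a constant times Σ 1/k³, which converges (p = 3 > 1).
When z = 475/81, the terms are on the order of 1/k³, so the series converges absolutely by comparison with the p-series (p = 3 > 1).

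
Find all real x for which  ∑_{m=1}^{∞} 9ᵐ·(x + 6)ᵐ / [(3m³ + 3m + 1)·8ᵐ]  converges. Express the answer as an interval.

[-62/9, -46/9]

By the ratio test, |a_{m+1}/a_m| = [(3m³ + 3m + 1)/(3(m+1)³ + 3(m+1) + 1)] · 9/8 → 9/8.
Convergence for |x + 6| · 9/8 < 1, i.e. |x + 6| < 8/9. So R = 8/9.
At x = -46/9: the terms are on the order of 1/m³, so the series converges absolutely by comparison with the p-series (p = 3 > 1).
Endpoint x = -62/9: the terms are on the order of 1/m³, so the series converges absolutely by comparison with the p-series (p = 3 > 1).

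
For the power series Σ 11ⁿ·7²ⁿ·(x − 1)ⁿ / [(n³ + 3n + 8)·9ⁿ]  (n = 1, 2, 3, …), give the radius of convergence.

By the ratio test, |a_{n+1}/a_n| = [(n³ + 3n + 8)/((n+1)³ + 3(n+1) + 8)] · 11·49/9 → 539/9.
The series converges when 539/9 · |x − 1| < 1, giving R = 9/539.

R = 9/539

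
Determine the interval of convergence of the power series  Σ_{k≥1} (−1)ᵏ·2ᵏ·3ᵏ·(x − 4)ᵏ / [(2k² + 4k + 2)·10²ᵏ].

Ratio test: |a_{k+1}/a_k| = [(2k² + 4k + 2)/(2(k+1)² + 4(k+1) + 2)] · 2·3/100 → 3/50 as k → ∞.
Convergence for |x − 4| · 3/50 < 1, i.e. |x − 4| < 50/3. So R = 50/3.
When x = 62/3, the series is dominated by a constant times Σ 1/k², which converges (p = 2 > 1).
Check x = -38/3: absolute convergence follows by limit comparison with Σ 1/k².

[-38/3, 62/3]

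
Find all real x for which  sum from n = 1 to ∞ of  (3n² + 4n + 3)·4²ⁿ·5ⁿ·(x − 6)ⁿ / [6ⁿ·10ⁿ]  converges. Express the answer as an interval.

Ratio test: |a_{n+1}/a_n| = [(3(n+1)² + 4(n+1) + 3)/(3n² + 4n + 3)] · 16·5/(6·10) → 4/3 as n → ∞.
Convergence for |x − 6| · 4/3 < 1, i.e. |x − 6| < 3/4. So R = 3/4.
When x = 27/4, the terms have absolute value of order n², which does not tend to 0, so the series diverges by the divergence test.
Endpoint x = 21/4: the terms do not tend to 0, so the series diverges.

(21/4, 27/4)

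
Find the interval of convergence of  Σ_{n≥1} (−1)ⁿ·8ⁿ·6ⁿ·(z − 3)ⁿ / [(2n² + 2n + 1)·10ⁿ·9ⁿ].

By the ratio test, |a_{n+1}/a_n| = [(2n² + 2n + 1)/(2(n+1)² + 2(n+1) + 1)] · 8·6/(10·9) → 8/15.
Hence the series converges for |z − 3| < 1/(8/15) = 15/8, so the radius of convergence is 15/8.
When z = 39/8, the terms are on the order of 1/n², so the series converges absolutely by comparison with the p-series (p = 2 > 1).
At z = 9/8: absolute convergence follows by limit comparison with Σ 1/n².

[9/8, 39/8]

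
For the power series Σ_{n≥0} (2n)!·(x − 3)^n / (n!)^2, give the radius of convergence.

R = 1/4

Apply the ratio test: |a_{n+1}| / |a_n| = (2n+1)·(2n+2)/(n+1)², which tends to 4 as n → ∞.
Hence the series converges for |x − 3| < 1/(4) = 1/4, so the radius of convergence is 1/4.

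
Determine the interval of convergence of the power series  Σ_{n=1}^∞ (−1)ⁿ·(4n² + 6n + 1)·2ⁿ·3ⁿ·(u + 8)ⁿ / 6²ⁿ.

(-14, -2)

By the ratio test, |a_{n+1}/a_n| = [(4(n+1)² + 6(n+1) + 1)/(4n² + 6n + 1)] · 2·3/36 → 1/6.
Hence the series converges for |u + 8| < 1/(1/6) = 6, so the radius of convergence is 6.
At u = -2: the terms do not tend to 0, so the series diverges.
At u = -14: the n-th term does not approach 0; divergence by the term test.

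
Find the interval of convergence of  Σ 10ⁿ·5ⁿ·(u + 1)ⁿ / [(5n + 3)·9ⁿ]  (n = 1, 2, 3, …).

By the ratio test, |a_{n+1}/a_n| = [(5n + 3)/(5(n+1) + 3)] · 10·5/9 → 50/9.
Hence the series converges for |u + 1| < 1/(50/9) = 9/50, so the radius of convergence is 9/50.
Endpoint u = -41/50: the terms are asymptotic to a nonzero constant times 1/n, so the series diverges by limit comparison with Σ 1/n.
Check u = -59/50: an alternating series whose terms decrease to 0 in absolute value, so it converges by the Leibniz criterion.

[-59/50, -41/50)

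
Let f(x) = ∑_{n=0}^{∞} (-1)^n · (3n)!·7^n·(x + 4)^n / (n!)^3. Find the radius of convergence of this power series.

Ratio test: |a_{n+1}/a_n| = (3n+1)·(3n+2)·(3n+3)/(n+1)³ · 7 → 189 as n → ∞.
Thus R = 1/(189) = 1/189.

R = 1/189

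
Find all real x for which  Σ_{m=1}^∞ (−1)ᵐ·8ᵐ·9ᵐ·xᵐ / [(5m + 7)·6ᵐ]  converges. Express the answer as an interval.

(-1/12, 1/12]

Ratio test: |a_{m+1}/a_m| = [(5m + 7)/(5(m+1) + 7)] · 8·9/6 → 12 as m → ∞.
Thus R = 1/(12) = 1/12.
At x = 1/12: an alternating series whose terms decrease to 0 in absolute value, so it converges by the Leibniz criterion.
Endpoint x = -1/12: the terms behave like c/m; limit comparison with the harmonic series gives divergence.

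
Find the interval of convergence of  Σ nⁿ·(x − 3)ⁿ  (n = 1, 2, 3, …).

By the Cauchy root test, |a_n|^(1/n) = n → ∞.
Since the n-th root of |a_n| is unbounded, the series converges only at x = 3; R = 0.

{3}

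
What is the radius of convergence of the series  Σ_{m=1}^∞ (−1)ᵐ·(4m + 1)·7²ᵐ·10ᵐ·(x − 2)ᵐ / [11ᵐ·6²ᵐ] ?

By the ratio test, |a_{m+1}/a_m| = [(4(m+1) + 1)/(4m + 1)] · 49·10/(11·36) → 245/198.
The series converges when 245/198 · |x − 2| < 1, giving R = 198/245.

R = 198/245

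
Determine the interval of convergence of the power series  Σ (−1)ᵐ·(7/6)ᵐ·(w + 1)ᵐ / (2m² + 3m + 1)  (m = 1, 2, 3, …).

[-13/7, -1/7]

The ratio of consecutive coefficients is [(2m² + 3m + 1)/(2(m+1)² + 3(m+1) + 1)] · 7/6 → 7/6.
Hence the series converges for |w + 1| < 1/(7/6) = 6/7, so the radius of convergence is 6/7.
Endpoint w = -1/7: absolute convergence follows by limit comparison with Σ 1/m².
Endpoint w = -13/7: the terms are on the order of 1/m², so the series converges absolutely by comparison with the p-series (p = 2 > 1).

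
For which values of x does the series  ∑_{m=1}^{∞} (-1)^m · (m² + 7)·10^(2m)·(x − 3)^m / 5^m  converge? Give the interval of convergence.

The ratio of consecutive coefficients is [((m+1)² + 7)/(m² + 7)] · 100/5 → 20.
Hence the series converges for |x − 3| < 1/(20) = 1/20, so the radius of convergence is 1/20.
When x = 61/20, the m-th term does not approach 0; divergence by the term test.
At x = 59/20: the terms have absolute value of order m², which does not tend to 0, so the series diverges by the divergence test.

(59/20, 61/20)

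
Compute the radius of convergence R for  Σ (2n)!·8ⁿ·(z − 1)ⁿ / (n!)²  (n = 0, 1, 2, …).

R = 1/32

Ratio test: |a_{n+1}/a_n| = (2n+1)·(2n+2)/(n+1)² · 8 → 32 as n → ∞.
Convergence for |z − 1| · 32 < 1, i.e. |z − 1| < 1/32. So R = 1/32.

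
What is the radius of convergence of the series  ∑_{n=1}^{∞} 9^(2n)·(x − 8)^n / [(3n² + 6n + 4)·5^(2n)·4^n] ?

The ratio of consecutive coefficients is [(3n² + 6n + 4)/(3(n+1)² + 6(n+1) + 4)] · 81/(25·4) → 81/100.
Convergence for |x − 8| · 81/100 < 1, i.e. |x − 8| < 100/81. So R = 100/81.

R = 100/81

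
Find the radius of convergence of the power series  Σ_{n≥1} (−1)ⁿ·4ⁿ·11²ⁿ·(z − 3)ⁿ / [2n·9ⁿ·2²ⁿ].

R = 9/121

Apply the ratio test: |a_{n+1}| / |a_n| = [2n/2(n+1)] · 4·121/(9·4), which tends to 121/9 as n → ∞.
The series converges when 121/9 · |z − 3| < 1, giving R = 9/121.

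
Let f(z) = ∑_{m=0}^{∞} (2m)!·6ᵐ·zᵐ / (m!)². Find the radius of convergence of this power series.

R = 1/24

By the ratio test, |a_{m+1}/a_m| = (2m+1)·(2m+2)/(m+1)² · 6 → 24.
The series converges when 24 · |z| < 1, giving R = 1/24.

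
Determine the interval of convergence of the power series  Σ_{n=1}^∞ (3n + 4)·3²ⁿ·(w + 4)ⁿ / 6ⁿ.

Apply the ratio test: |a_{n+1}| / |a_n| = [(3(n+1) + 4)/(3n + 4)] · 9/6, which tends to 3/2 as n → ∞.
Convergence for |w + 4| · 3/2 < 1, i.e. |w + 4| < 2/3. So R = 2/3.
When w = -10/3, the terms do not tend to 0, so the series diverges.
When w = -14/3, the n-th term does not approach 0; divergence by the term test.

(-14/3, -10/3)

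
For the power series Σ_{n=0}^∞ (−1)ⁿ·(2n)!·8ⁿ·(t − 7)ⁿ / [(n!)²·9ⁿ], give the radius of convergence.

R = 9/32

By the ratio test, |a_{n+1}/a_n| = (2n+1)·(2n+2)/(n+1)² · 8/9 → 32/9.
The series converges when 32/9 · |t − 7| < 1, giving R = 9/32.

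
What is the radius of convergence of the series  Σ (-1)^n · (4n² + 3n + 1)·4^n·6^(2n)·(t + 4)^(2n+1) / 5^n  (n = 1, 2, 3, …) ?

R = √5/12

The ratio of consecutive coefficients is [(4(n+1)² + 3(n+1) + 1)/(4n² + 3n + 1)] · 4·36/5 → 144/5.
Successive powers of (t + 4) differ by 2, so the series converges when |t + 4|² · 144/5 < 1, i.e. |t + 4| < √(5/144). So R = √5/12.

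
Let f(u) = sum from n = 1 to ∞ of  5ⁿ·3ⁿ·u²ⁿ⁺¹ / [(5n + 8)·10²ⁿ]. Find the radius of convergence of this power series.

R = 2√15/3

By the ratio test, |a_{n+1}/a_n| = [(5n + 8)/(5(n+1) + 8)] · 5·3/100 → 3/20.
Since the exponent of u increases by 2 each term, convergence requires |u|² < 20/3, hence R = 2√15/3.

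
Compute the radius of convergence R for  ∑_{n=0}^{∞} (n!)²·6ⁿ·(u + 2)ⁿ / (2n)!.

R = 2/3

Apply the ratio test: |a_{n+1}| / |a_n| = (n+1)²/[(2n+1)·(2n+2)] · 6, which tends to 3/2 as n → ∞.
Convergence for |u + 2| · 3/2 < 1, i.e. |u + 2| < 2/3. So R = 2/3.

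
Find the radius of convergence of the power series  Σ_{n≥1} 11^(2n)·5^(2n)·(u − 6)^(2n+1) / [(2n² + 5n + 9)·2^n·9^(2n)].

R = 9√2/55

Ratio test: |a_{n+1}/a_n| = [(2n² + 5n + 9)/(2(n+1)² + 5(n+1) + 9)] · 121·25/(2·81) → 3025/162 as n → ∞.
Successive powers of (u − 6) differ by 2, so the series converges when |u − 6|² · 3025/162 < 1, i.e. |u − 6| < √(162/3025). So R = 9√2/55.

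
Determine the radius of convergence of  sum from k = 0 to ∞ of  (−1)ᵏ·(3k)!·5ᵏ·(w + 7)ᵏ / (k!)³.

Ratio test: |a_{k+1}/a_k| = (3k+1)·(3k+2)·(3k+3)/(k+1)³ · 5 → 135 as k → ∞.
Hence the series converges for |w + 7| < 1/(135) = 1/135, so the radius of convergence is 1/135.

R = 1/135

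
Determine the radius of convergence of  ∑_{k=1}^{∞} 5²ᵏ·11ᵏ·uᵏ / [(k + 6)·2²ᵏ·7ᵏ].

The ratio of consecutive coefficients is [(k + 6)/((k+1) + 6)] · 25·11/(4·7) → 275/28.
Thus R = 1/(275/28) = 28/275.

R = 28/275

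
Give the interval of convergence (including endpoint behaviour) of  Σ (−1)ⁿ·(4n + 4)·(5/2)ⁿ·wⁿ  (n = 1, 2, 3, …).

(-2/5, 2/5)

The ratio of consecutive coefficients is [(4(n+1) + 4)/(4n + 4)] · 5/2 → 5/2.
Hence the series converges for |w| < 1/(5/2) = 2/5, so the radius of convergence is 2/5.
Endpoint w = 2/5: the terms have absolute value of order n, which does not tend to 0, so the series diverges by the divergence test.
Endpoint w = -2/5: the n-th term does not approach 0; divergence by the term test.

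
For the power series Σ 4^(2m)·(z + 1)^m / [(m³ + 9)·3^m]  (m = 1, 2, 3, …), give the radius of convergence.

By the ratio test, |a_{m+1}/a_m| = [(m³ + 9)/((m+1)³ + 9)] · 16/3 → 16/3.
Convergence for |z + 1| · 16/3 < 1, i.e. |z + 1| < 3/16. So R = 3/16.

R = 3/16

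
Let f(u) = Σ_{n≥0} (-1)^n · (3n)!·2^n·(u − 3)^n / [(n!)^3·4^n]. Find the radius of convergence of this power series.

Apply the ratio test: |a_{n+1}| / |a_n| = (3n+1)·(3n+2)·(3n+3)/(n+1)³ · 2/4, which tends to 27/2 as n → ∞.
Thus R = 1/(27/2) = 2/27.

R = 2/27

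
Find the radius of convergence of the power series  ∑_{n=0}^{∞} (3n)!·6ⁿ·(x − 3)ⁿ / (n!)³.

R = 1/162

Ratio test: |a_{n+1}/a_n| = (3n+1)·(3n+2)·(3n+3)/(n+1)³ · 6 → 162 as n → ∞.
Convergence for |x − 3| · 162 < 1, i.e. |x − 3| < 1/162. So R = 1/162.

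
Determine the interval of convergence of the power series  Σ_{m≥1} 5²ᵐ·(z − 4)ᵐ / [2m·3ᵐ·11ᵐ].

Ratio test: |a_{m+1}/a_m| = [2m/2(m+1)] · 25/(3·11) → 25/33 as m → ∞.
Thus R = 1/(25/33) = 33/25.
When z = 133/25, the terms are asymptotic to a nonzero constant times 1/m, so the series diverges by limit comparison with Σ 1/m.
At z = 67/25: an alternating series whose terms decrease to 0 in absolute value, so it converges by the Leibniz criterion.

[67/25, 133/25)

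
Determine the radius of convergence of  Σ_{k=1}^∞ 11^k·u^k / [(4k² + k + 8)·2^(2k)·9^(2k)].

R = 324/11

Ratio test: |a_{k+1}/a_k| = [(4k² + k + 8)/(4(k+1)² + (k+1) + 8)] · 11/(4·81) → 11/324 as k → ∞.
Thus R = 1/(11/324) = 324/11.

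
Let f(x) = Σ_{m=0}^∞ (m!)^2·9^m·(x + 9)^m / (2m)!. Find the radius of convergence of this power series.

Ratio test: |a_{m+1}/a_m| = (m+1)²/[(2m+1)·(2m+2)] · 9 → 9/4 as m → ∞.
Hence the series converges for |x + 9| < 1/(9/4) = 4/9, so the radius of convergence is 4/9.

R = 4/9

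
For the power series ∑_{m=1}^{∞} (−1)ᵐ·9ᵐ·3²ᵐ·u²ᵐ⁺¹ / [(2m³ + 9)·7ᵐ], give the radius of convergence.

Ratio test: |a_{m+1}/a_m| = [(2m³ + 9)/(2(m+1)³ + 9)] · 9·9/7 → 81/7 as m → ∞.
Since the exponent of u increases by 2 each term, convergence requires |u|² < 7/81, hence R = √7/9.

R = √7/9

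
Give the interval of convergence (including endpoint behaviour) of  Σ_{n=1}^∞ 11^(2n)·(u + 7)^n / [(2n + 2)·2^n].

[-849/121, -845/121)

Apply the ratio test: |a_{n+1}| / |a_n| = [(2n + 2)/(2(n+1) + 2)] · 121/2, which tends to 121/2 as n → ∞.
Thus R = 1/(121/2) = 2/121.
Check u = -845/121: the terms are asymptotic to a nonzero constant times 1/n, so the series diverges by limit comparison with Σ 1/n.
Check u = -849/121: the terms alternate in sign and decrease monotonically to 0 in absolute value (size ~ c/n), so the alternating series test gives convergence.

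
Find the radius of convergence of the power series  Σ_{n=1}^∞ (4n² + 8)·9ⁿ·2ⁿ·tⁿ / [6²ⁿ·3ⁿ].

R = 6

The ratio of consecutive coefficients is [(4(n+1)² + 8)/(4n² + 8)] · 9·2/(36·3) → 1/6.
The series converges when 1/6 · |t| < 1, giving R = 6.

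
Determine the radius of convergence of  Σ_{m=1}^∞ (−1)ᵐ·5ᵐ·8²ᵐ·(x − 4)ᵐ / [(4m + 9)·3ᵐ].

By the ratio test, |a_{m+1}/a_m| = [(4m + 9)/(4(m+1) + 9)] · 5·64/3 → 320/3.
Thus R = 1/(320/3) = 3/320.

R = 3/320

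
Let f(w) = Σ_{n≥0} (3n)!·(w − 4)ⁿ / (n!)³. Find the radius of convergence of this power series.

R = 1/27

Ratio test: |a_{n+1}/a_n| = (3n+1)·(3n+2)·(3n+3)/(n+1)³ → 27 as n → ∞.
Hence the series converges for |w − 4| < 1/(27) = 1/27, so the radius of convergence is 1/27.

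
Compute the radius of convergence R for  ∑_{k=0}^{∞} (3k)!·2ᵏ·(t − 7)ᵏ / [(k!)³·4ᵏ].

R = 2/27

By the ratio test, |a_{k+1}/a_k| = (3k+1)·(3k+2)·(3k+3)/(k+1)³ · 2/4 → 27/2.
Thus R = 1/(27/2) = 2/27.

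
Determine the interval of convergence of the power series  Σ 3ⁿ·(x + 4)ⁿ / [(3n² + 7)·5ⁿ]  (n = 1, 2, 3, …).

[-17/3, -7/3]

By the ratio test, |a_{n+1}/a_n| = [(3n² + 7)/(3(n+1)² + 7)] · 3/5 → 3/5.
Thus R = 1/(3/5) = 5/3.
When x = -7/3, the terms are on the order of 1/n², so the series converges absolutely by comparison with the p-series (p = 2 > 1).
Endpoint x = -17/3: absolute convergence follows by limit comparison with Σ 1/n².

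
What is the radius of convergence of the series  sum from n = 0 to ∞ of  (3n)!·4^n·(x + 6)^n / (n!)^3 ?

R = 1/108

Apply the ratio test: |a_{n+1}| / |a_n| = (3n+1)·(3n+2)·(3n+3)/(n+1)³ · 4, which tends to 108 as n → ∞.
Thus R = 1/(108) = 1/108.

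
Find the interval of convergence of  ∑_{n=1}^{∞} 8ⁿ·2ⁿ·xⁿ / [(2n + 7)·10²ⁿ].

[-25/4, 25/4)

Ratio test: |a_{n+1}/a_n| = [(2n + 7)/(2(n+1) + 7)] · 8·2/100 → 4/25 as n → ∞.
The series converges when 4/25 · |x| < 1, giving R = 25/4.
Endpoint x = 25/4: the terms are asymptotic to a nonzero constant times 1/n, so the series diverges by limit comparison with Σ 1/n.
At x = -25/4: convergence follows from the alternating series test (terms decrease monotonically to 0).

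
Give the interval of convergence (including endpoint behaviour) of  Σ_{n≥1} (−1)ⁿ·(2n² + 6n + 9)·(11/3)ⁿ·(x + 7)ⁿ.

(-80/11, -74/11)

Apply the ratio test: |a_{n+1}| / |a_n| = [(2(n+1)² + 6(n+1) + 9)/(2n² + 6n + 9)] · 11/3, which tends to 11/3 as n → ∞.
Hence the series converges for |x + 7| < 1/(11/3) = 3/11, so the radius of convergence is 3/11.
When x = -74/11, the terms do not tend to 0, so the series diverges.
When x = -80/11, the terms do not tend to 0, so the series diverges.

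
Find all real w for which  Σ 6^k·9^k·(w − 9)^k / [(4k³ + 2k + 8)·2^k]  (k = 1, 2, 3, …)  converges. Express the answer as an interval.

The ratio of consecutive coefficients is [(4k³ + 2k + 8)/(4(k+1)³ + 2(k+1) + 8)] · 6·9/2 → 27.
Convergence for |w − 9| · 27 < 1, i.e. |w − 9| < 1/27. So R = 1/27.
When w = 244/27, the series is dominated by a constant times Σ 1/k³, which converges (p = 3 > 1).
Endpoint w = 242/27: the series is dominated by a constant times Σ 1/k³, which converges (p = 3 > 1).

[242/27, 244/27]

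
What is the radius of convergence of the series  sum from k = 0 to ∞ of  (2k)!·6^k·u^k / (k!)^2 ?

R = 1/24

By the ratio test, |a_{k+1}/a_k| = (2k+1)·(2k+2)/(k+1)² · 6 → 24.
The series converges when 24 · |u| < 1, giving R = 1/24.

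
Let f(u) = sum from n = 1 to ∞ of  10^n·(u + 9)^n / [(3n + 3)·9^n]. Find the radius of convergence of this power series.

By the ratio test, |a_{n+1}/a_n| = [(3n + 3)/(3(n+1) + 3)] · 10/9 → 10/9.
Hence the series converges for |u + 9| < 1/(10/9) = 9/10, so the radius of convergence is 9/10.

R = 9/10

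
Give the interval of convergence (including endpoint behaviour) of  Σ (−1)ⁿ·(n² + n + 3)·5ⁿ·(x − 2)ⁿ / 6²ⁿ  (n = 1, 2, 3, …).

(-26/5, 46/5)

Apply the ratio test: |a_{n+1}| / |a_n| = [((n+1)² + (n+1) + 3)/(n² + n + 3)] · 5/36, which tends to 5/36 as n → ∞.
Thus R = 1/(5/36) = 36/5.
Endpoint x = 46/5: the n-th term does not approach 0; divergence by the term test.
When x = -26/5, the n-th term does not approach 0; divergence by the term test.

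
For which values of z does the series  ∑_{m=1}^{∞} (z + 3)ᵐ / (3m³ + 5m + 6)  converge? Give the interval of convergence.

Ratio test: |a_{m+1}/a_m| = (3m³ + 5m + 6)/(3(m+1)³ + 5(m+1) + 6) → 1 as m → ∞.
Hence R = 1.
Endpoint z = -2: the terms are on the order of 1/m³, so the series converges absolutely by comparison with the p-series (p = 3 > 1).
When z = -4, the terms are on the order of 1/m³, so the series converges absolutely by comparison with the p-series (p = 3 > 1).

[-4, -2]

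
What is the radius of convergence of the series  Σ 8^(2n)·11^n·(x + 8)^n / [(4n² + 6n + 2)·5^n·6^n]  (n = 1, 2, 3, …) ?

Apply the ratio test: |a_{n+1}| / |a_n| = [(4n² + 6n + 2)/(4(n+1)² + 6(n+1) + 2)] · 64·11/(5·6), which tends to 352/15 as n → ∞.
Convergence for |x + 8| · 352/15 < 1, i.e. |x + 8| < 15/352. So R = 15/352.

R = 15/352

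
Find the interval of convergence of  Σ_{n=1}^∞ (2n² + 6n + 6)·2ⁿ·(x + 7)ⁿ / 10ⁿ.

(-12, -2)

Apply the ratio test: |a_{n+1}| / |a_n| = [(2(n+1)² + 6(n+1) + 6)/(2n² + 6n + 6)] · 2/10, which tends to 1/5 as n → ∞.
Convergence for |x + 7| · 1/5 < 1, i.e. |x + 7| < 5. So R = 5.
Endpoint x = -2: the n-th term does not approach 0; divergence by the term test.
Check x = -12: the terms have absolute value of order n², which does not tend to 0, so the series diverges by the divergence test.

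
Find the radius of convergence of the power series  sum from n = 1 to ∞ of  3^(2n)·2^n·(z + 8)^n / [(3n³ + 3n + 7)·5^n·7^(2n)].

R = 245/18

Ratio test: |a_{n+1}/a_n| = [(3n³ + 3n + 7)/(3(n+1)³ + 3(n+1) + 7)] · 9·2/(5·49) → 18/245 as n → ∞.
Hence the series converges for |z + 8| < 1/(18/245) = 245/18, so the radius of convergence is 245/18.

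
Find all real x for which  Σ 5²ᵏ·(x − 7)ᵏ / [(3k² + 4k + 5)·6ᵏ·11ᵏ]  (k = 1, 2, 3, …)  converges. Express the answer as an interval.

Apply the ratio test: |a_{k+1}| / |a_k| = [(3k² + 4k + 5)/(3(k+1)² + 4(k+1) + 5)] · 25/(6·11), which tends to 25/66 as k → ∞.
Thus R = 1/(25/66) = 66/25.
At x = 241/25: the terms are on the order of 1/k², so the series converges absolutely by comparison with the p-series (p = 2 > 1).
Check x = 109/25: absolute convergence follows by limit comparison with Σ 1/k².

[109/25, 241/25]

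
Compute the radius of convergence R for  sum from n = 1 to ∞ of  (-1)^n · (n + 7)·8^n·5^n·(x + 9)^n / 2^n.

R = 1/20

By the ratio test, |a_{n+1}/a_n| = [((n+1) + 7)/(n + 7)] · 8·5/2 → 20.
The series converges when 20 · |x + 9| < 1, giving R = 1/20.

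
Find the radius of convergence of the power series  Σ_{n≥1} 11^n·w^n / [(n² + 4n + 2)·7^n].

Apply the ratio test: |a_{n+1}| / |a_n| = [(n² + 4n + 2)/((n+1)² + 4(n+1) + 2)] · 11/7, which tends to 11/7 as n → ∞.
Hence the series converges for |w| < 1/(11/7) = 7/11, so the radius of convergence is 7/11.

R = 7/11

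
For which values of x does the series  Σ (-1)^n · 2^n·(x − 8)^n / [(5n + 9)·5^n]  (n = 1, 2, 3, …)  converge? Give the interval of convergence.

The ratio of consecutive coefficients is [(5n + 9)/(5(n+1) + 9)] · 2/5 → 2/5.
Hence the series converges for |x − 8| < 1/(2/5) = 5/2, so the radius of convergence is 5/2.
At x = 21/2: convergence follows from the alternating series test (terms decrease monotonically to 0).
When x = 11/2, the terms behave like c/n; limit comparison with the harmonic series gives divergence.

(11/2, 21/2]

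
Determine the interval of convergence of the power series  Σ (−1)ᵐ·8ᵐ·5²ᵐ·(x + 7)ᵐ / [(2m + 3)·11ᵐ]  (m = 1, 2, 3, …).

(-1411/200, -1389/200]

By the ratio test, |a_{m+1}/a_m| = [(2m + 3)/(2(m+1) + 3)] · 8·25/11 → 200/11.
Thus R = 1/(200/11) = 11/200.
Check x = -1389/200: an alternating series whose terms decrease to 0 in absolute value, so it converges by the Leibniz criterion.
Check x = -1411/200: the terms are asymptotic to a nonzero constant times 1/m, so the series diverges by limit comparison with Σ 1/m.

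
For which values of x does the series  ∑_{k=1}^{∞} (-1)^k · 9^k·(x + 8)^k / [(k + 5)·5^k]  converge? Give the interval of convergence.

(-77/9, -67/9]

Apply the ratio test: |a_{k+1}| / |a_k| = [(k + 5)/((k+1) + 5)] · 9/5, which tends to 9/5 as k → ∞.
The series converges when 9/5 · |x + 8| < 1, giving R = 5/9.
Endpoint x = -67/9: convergence follows from the alternating series test (terms decrease monotonically to 0).
Endpoint x = -77/9: the terms are asymptotic to a nonzero constant times 1/k, so the series diverges by limit comparison with Σ 1/k.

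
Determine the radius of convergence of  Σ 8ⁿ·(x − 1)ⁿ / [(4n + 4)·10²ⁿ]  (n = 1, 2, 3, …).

By the ratio test, |a_{n+1}/a_n| = [(4n + 4)/(4(n+1) + 4)] · 8/100 → 2/25.
The series converges when 2/25 · |x − 1| < 1, giving R = 25/2.

R = 25/2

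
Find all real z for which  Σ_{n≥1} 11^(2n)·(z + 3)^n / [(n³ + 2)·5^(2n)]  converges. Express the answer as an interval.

Apply the ratio test: |a_{n+1}| / |a_n| = [(n³ + 2)/((n+1)³ + 2)] · 121/25, which tends to 121/25 as n → ∞.
The series converges when 121/25 · |z + 3| < 1, giving R = 25/121.
At z = -338/121: absolute convergence follows by limit comparison with Σ 1/n³.
At z = -388/121: the series is dominated by a constant times Σ 1/n³, which converges (p = 3 > 1).

[-388/121, -338/121]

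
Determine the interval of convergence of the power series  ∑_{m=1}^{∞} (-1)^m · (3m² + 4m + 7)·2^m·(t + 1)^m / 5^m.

(-7/2, 3/2)

By the ratio test, |a_{m+1}/a_m| = [(3(m+1)² + 4(m+1) + 7)/(3m² + 4m + 7)] · 2/5 → 2/5.
Thus R = 1/(2/5) = 5/2.
At t = 3/2: the terms do not tend to 0, so the series diverges.
At t = -7/2: the m-th term does not approach 0; divergence by the term test.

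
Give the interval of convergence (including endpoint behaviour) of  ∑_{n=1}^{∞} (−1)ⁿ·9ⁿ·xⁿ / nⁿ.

(−∞, ∞)

By the Cauchy root test, |a_n|^(1/n) = 9/n → 0.
Since the n-th root of |a_n| tends to 0, the series converges for all real x; R = ∞.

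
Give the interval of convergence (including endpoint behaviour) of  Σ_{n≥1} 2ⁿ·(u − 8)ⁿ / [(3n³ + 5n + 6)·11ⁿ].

[5/2, 27/2]

By the ratio test, |a_{n+1}/a_n| = [(3n³ + 5n + 6)/(3(n+1)³ + 5(n+1) + 6)] · 2/11 → 2/11.
Hence the series converges for |u − 8| < 1/(2/11) = 11/2, so the radius of convergence is 11/2.
At u = 27/2: the terms are on the order of 1/n³, so the series converges absolutely by comparison with the p-series (p = 3 > 1).
At u = 5/2: absolute convergence follows by limit comparison with Σ 1/n³.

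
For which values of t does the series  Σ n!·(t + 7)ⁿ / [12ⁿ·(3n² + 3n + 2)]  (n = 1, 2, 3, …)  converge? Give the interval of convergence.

Ratio test: |a_{n+1}/a_n| = (n+1) · 1/12 · (3n² + 3n + 2)/(3(n+1)² + 3(n+1) + 2) → ∞ as n → ∞.
The ratio grows without bound, so the series diverges whenever (t + 7) ≠ 0; it converges only at t = -7. R = 0.

{-7}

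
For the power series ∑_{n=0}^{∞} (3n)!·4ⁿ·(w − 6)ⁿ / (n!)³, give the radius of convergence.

Apply the ratio test: |a_{n+1}| / |a_n| = (3n+1)·(3n+2)·(3n+3)/(n+1)³ · 4, which tends to 108 as n → ∞.
Thus R = 1/(108) = 1/108.

R = 1/108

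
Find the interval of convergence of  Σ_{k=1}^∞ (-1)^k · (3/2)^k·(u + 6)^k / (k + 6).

(-20/3, -16/3]

By the ratio test, |a_{k+1}/a_k| = [(k + 6)/((k+1) + 6)] · 3/2 → 3/2.
Convergence for |u + 6| · 3/2 < 1, i.e. |u + 6| < 2/3. So R = 2/3.
Endpoint u = -16/3: convergence follows from the alternating series test (terms decrease monotonically to 0).
Check u = -20/3: the terms behave like c/k; limit comparison with the harmonic series gives divergence.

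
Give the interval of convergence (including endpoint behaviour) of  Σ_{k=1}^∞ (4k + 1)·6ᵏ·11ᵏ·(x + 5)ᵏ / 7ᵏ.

The ratio of consecutive coefficients is [(4(k+1) + 1)/(4k + 1)] · 6·11/7 → 66/7.
Convergence for |x + 5| · 66/7 < 1, i.e. |x + 5| < 7/66. So R = 7/66.
Check x = -323/66: the terms do not tend to 0, so the series diverges.
When x = -337/66, the terms do not tend to 0, so the series diverges.

(-337/66, -323/66)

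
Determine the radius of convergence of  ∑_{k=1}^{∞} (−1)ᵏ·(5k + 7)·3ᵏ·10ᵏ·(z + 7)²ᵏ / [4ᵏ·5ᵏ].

R = √6/3

Apply the ratio test: |a_{k+1}| / |a_k| = [(5(k+1) + 7)/(5k + 7)] · 3·10/(4·5), which tends to 3/2 as k → ∞.
Since the exponent of (z + 7) increases by 2 each term, convergence requires |z + 7|² < 2/3, hence R = √6/3.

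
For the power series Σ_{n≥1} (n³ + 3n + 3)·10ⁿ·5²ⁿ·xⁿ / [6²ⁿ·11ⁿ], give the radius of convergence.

R = 198/125

By the ratio test, |a_{n+1}/a_n| = [((n+1)³ + 3(n+1) + 3)/(n³ + 3n + 3)] · 10·25/(36·11) → 125/198.
Thus R = 1/(125/198) = 198/125.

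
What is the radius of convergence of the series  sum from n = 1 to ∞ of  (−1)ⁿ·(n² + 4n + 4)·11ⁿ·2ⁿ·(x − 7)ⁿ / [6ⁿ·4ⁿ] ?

R = 12/11

The ratio of consecutive coefficients is [((n+1)² + 4(n+1) + 4)/(n² + 4n + 4)] · 11·2/(6·4) → 11/12.
Convergence for |x − 7| · 11/12 < 1, i.e. |x − 7| < 12/11. So R = 12/11.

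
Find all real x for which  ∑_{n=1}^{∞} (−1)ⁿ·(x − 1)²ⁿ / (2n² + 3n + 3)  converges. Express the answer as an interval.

The ratio of consecutive coefficients is (2n² + 3n + 3)/(2(n+1)² + 3(n+1) + 3) → 1.
Successive powers of (x − 1) differ by 2, so the series converges when |x − 1|² · 1 < 1, i.e. |x − 1| < √(1) = 1. So R = 1.
Endpoint x = 2: the terms are on the order of 1/n², so the series converges absolutely by comparison with the p-series (p = 2 > 1).
When x = 0, absolute convergence follows by limit comparison with Σ 1/n².

[0, 2]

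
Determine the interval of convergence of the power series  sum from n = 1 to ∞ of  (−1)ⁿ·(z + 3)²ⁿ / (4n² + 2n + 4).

[-4, -2]

Apply the ratio test: |a_{n+1}| / |a_n| = (4n² + 2n + 4)/(4(n+1)² + 2(n+1) + 4), which tends to 1 as n → ∞.
Since the exponent of (z + 3) increases by 2 each term, convergence requires |z + 3|² < 1, hence R = 1.
Check z = -2: absolute convergence follows by limit comparison with Σ 1/n².
Endpoint z = -4: absolute convergence follows by limit comparison with Σ 1/n².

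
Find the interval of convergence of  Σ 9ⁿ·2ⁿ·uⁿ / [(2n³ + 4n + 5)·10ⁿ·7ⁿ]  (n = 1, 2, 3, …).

The ratio of consecutive coefficients is [(2n³ + 4n + 5)/(2(n+1)³ + 4(n+1) + 5)] · 9·2/(10·7) → 9/35.
Convergence for |u| · 9/35 < 1, i.e. |u| < 35/9. So R = 35/9.
Endpoint u = 35/9: the series is dominated by a constant times Σ 1/n³, which converges (p = 3 > 1).
When u = -35/9, the series is dominated by a constant times Σ 1/n³, which converges (p = 3 > 1).

[-35/9, 35/9]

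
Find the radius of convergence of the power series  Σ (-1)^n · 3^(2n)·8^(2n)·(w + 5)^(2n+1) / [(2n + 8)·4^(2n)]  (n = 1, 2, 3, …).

By the ratio test, |a_{n+1}/a_n| = [(2n + 8)/(2(n+1) + 8)] · 9·64/16 → 36.
Since the exponent of (w + 5) increases by 2 each term, convergence requires |w + 5|² < 1/36, hence R = 1/6.

R = 1/6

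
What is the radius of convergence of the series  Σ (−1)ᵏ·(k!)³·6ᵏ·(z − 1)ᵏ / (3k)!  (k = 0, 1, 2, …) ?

By the ratio test, |a_{k+1}/a_k| = (k+1)³/[(3k+1)·(3k+2)·(3k+3)] · 6 → 2/9.
Convergence for |z − 1| · 2/9 < 1, i.e. |z − 1| < 9/2. So R = 9/2.

R = 9/2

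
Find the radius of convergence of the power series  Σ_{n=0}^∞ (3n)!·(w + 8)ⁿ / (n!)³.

Apply the ratio test: |a_{n+1}| / |a_n| = (3n+1)·(3n+2)·(3n+3)/(n+1)³, which tends to 27 as n → ∞.
The series converges when 27 · |w + 8| < 1, giving R = 1/27.

R = 1/27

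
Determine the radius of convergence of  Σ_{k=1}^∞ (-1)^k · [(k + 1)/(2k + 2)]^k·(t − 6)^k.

By the Cauchy root test, |a_k|^(1/k) = (k + 1)/(2k + 2) → 1/2.
Thus R = 1/(1/2) = 2.

R = 2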